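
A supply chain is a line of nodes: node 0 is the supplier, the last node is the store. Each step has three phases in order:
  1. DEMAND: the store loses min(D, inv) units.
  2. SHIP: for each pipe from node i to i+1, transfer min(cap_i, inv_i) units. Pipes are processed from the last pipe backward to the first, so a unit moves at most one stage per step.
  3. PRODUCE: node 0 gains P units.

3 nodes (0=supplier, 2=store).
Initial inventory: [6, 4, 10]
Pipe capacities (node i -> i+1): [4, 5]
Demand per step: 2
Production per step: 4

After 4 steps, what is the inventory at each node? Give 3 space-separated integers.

Step 1: demand=2,sold=2 ship[1->2]=4 ship[0->1]=4 prod=4 -> inv=[6 4 12]
Step 2: demand=2,sold=2 ship[1->2]=4 ship[0->1]=4 prod=4 -> inv=[6 4 14]
Step 3: demand=2,sold=2 ship[1->2]=4 ship[0->1]=4 prod=4 -> inv=[6 4 16]
Step 4: demand=2,sold=2 ship[1->2]=4 ship[0->1]=4 prod=4 -> inv=[6 4 18]

6 4 18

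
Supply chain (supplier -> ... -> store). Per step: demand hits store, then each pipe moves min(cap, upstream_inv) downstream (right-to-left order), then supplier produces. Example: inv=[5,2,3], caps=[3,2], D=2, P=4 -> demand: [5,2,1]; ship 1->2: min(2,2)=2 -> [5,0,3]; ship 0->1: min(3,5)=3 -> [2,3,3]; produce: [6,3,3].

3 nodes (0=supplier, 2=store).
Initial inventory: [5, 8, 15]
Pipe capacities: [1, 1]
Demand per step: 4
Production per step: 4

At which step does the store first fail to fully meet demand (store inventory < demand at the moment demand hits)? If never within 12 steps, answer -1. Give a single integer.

Step 1: demand=4,sold=4 ship[1->2]=1 ship[0->1]=1 prod=4 -> [8 8 12]
Step 2: demand=4,sold=4 ship[1->2]=1 ship[0->1]=1 prod=4 -> [11 8 9]
Step 3: demand=4,sold=4 ship[1->2]=1 ship[0->1]=1 prod=4 -> [14 8 6]
Step 4: demand=4,sold=4 ship[1->2]=1 ship[0->1]=1 prod=4 -> [17 8 3]
Step 5: demand=4,sold=3 ship[1->2]=1 ship[0->1]=1 prod=4 -> [20 8 1]
Step 6: demand=4,sold=1 ship[1->2]=1 ship[0->1]=1 prod=4 -> [23 8 1]
Step 7: demand=4,sold=1 ship[1->2]=1 ship[0->1]=1 prod=4 -> [26 8 1]
Step 8: demand=4,sold=1 ship[1->2]=1 ship[0->1]=1 prod=4 -> [29 8 1]
Step 9: demand=4,sold=1 ship[1->2]=1 ship[0->1]=1 prod=4 -> [32 8 1]
Step 10: demand=4,sold=1 ship[1->2]=1 ship[0->1]=1 prod=4 -> [35 8 1]
Step 11: demand=4,sold=1 ship[1->2]=1 ship[0->1]=1 prod=4 -> [38 8 1]
Step 12: demand=4,sold=1 ship[1->2]=1 ship[0->1]=1 prod=4 -> [41 8 1]
First stockout at step 5

5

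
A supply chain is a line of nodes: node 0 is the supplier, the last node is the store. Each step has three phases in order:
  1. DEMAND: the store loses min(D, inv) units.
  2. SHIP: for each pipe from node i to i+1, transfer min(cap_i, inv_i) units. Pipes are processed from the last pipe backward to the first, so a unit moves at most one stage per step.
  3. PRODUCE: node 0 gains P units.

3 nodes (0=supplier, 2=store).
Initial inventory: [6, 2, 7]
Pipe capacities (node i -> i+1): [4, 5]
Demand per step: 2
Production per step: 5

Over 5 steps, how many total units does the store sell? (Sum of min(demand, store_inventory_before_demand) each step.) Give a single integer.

Answer: 10

Derivation:
Step 1: sold=2 (running total=2) -> [7 4 7]
Step 2: sold=2 (running total=4) -> [8 4 9]
Step 3: sold=2 (running total=6) -> [9 4 11]
Step 4: sold=2 (running total=8) -> [10 4 13]
Step 5: sold=2 (running total=10) -> [11 4 15]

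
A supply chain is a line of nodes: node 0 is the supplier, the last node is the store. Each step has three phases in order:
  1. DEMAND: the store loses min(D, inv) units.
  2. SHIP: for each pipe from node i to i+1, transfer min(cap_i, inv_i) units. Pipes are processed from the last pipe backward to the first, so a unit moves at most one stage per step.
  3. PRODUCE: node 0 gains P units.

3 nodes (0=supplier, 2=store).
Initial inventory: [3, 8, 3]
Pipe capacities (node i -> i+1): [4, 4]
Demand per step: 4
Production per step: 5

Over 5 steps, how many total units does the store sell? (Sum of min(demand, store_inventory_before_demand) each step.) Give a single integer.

Step 1: sold=3 (running total=3) -> [5 7 4]
Step 2: sold=4 (running total=7) -> [6 7 4]
Step 3: sold=4 (running total=11) -> [7 7 4]
Step 4: sold=4 (running total=15) -> [8 7 4]
Step 5: sold=4 (running total=19) -> [9 7 4]

Answer: 19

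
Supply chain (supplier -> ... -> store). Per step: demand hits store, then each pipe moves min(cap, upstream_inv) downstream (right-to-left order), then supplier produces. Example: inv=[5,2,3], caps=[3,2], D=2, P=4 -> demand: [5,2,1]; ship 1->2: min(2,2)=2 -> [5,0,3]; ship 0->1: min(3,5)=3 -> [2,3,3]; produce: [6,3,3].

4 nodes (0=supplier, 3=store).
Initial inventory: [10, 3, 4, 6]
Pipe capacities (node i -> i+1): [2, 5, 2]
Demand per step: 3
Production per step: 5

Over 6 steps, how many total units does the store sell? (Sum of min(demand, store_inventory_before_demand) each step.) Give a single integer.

Step 1: sold=3 (running total=3) -> [13 2 5 5]
Step 2: sold=3 (running total=6) -> [16 2 5 4]
Step 3: sold=3 (running total=9) -> [19 2 5 3]
Step 4: sold=3 (running total=12) -> [22 2 5 2]
Step 5: sold=2 (running total=14) -> [25 2 5 2]
Step 6: sold=2 (running total=16) -> [28 2 5 2]

Answer: 16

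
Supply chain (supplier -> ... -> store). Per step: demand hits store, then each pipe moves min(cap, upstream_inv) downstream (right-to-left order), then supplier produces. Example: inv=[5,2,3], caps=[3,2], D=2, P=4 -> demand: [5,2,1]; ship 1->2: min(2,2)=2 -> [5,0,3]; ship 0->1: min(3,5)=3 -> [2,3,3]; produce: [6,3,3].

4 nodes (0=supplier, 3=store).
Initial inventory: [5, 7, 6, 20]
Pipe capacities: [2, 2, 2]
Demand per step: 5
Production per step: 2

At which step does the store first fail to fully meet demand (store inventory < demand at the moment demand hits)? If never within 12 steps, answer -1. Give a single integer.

Step 1: demand=5,sold=5 ship[2->3]=2 ship[1->2]=2 ship[0->1]=2 prod=2 -> [5 7 6 17]
Step 2: demand=5,sold=5 ship[2->3]=2 ship[1->2]=2 ship[0->1]=2 prod=2 -> [5 7 6 14]
Step 3: demand=5,sold=5 ship[2->3]=2 ship[1->2]=2 ship[0->1]=2 prod=2 -> [5 7 6 11]
Step 4: demand=5,sold=5 ship[2->3]=2 ship[1->2]=2 ship[0->1]=2 prod=2 -> [5 7 6 8]
Step 5: demand=5,sold=5 ship[2->3]=2 ship[1->2]=2 ship[0->1]=2 prod=2 -> [5 7 6 5]
Step 6: demand=5,sold=5 ship[2->3]=2 ship[1->2]=2 ship[0->1]=2 prod=2 -> [5 7 6 2]
Step 7: demand=5,sold=2 ship[2->3]=2 ship[1->2]=2 ship[0->1]=2 prod=2 -> [5 7 6 2]
Step 8: demand=5,sold=2 ship[2->3]=2 ship[1->2]=2 ship[0->1]=2 prod=2 -> [5 7 6 2]
Step 9: demand=5,sold=2 ship[2->3]=2 ship[1->2]=2 ship[0->1]=2 prod=2 -> [5 7 6 2]
Step 10: demand=5,sold=2 ship[2->3]=2 ship[1->2]=2 ship[0->1]=2 prod=2 -> [5 7 6 2]
Step 11: demand=5,sold=2 ship[2->3]=2 ship[1->2]=2 ship[0->1]=2 prod=2 -> [5 7 6 2]
Step 12: demand=5,sold=2 ship[2->3]=2 ship[1->2]=2 ship[0->1]=2 prod=2 -> [5 7 6 2]
First stockout at step 7

7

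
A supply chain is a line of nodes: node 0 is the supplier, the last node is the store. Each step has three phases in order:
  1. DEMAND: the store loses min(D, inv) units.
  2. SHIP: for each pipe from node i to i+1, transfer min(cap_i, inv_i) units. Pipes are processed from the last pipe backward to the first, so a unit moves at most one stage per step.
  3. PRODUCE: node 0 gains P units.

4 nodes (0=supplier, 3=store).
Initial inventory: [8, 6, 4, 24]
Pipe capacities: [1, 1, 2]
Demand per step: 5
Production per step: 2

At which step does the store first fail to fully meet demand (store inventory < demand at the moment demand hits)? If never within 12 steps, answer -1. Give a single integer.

Step 1: demand=5,sold=5 ship[2->3]=2 ship[1->2]=1 ship[0->1]=1 prod=2 -> [9 6 3 21]
Step 2: demand=5,sold=5 ship[2->3]=2 ship[1->2]=1 ship[0->1]=1 prod=2 -> [10 6 2 18]
Step 3: demand=5,sold=5 ship[2->3]=2 ship[1->2]=1 ship[0->1]=1 prod=2 -> [11 6 1 15]
Step 4: demand=5,sold=5 ship[2->3]=1 ship[1->2]=1 ship[0->1]=1 prod=2 -> [12 6 1 11]
Step 5: demand=5,sold=5 ship[2->3]=1 ship[1->2]=1 ship[0->1]=1 prod=2 -> [13 6 1 7]
Step 6: demand=5,sold=5 ship[2->3]=1 ship[1->2]=1 ship[0->1]=1 prod=2 -> [14 6 1 3]
Step 7: demand=5,sold=3 ship[2->3]=1 ship[1->2]=1 ship[0->1]=1 prod=2 -> [15 6 1 1]
Step 8: demand=5,sold=1 ship[2->3]=1 ship[1->2]=1 ship[0->1]=1 prod=2 -> [16 6 1 1]
Step 9: demand=5,sold=1 ship[2->3]=1 ship[1->2]=1 ship[0->1]=1 prod=2 -> [17 6 1 1]
Step 10: demand=5,sold=1 ship[2->3]=1 ship[1->2]=1 ship[0->1]=1 prod=2 -> [18 6 1 1]
Step 11: demand=5,sold=1 ship[2->3]=1 ship[1->2]=1 ship[0->1]=1 prod=2 -> [19 6 1 1]
Step 12: demand=5,sold=1 ship[2->3]=1 ship[1->2]=1 ship[0->1]=1 prod=2 -> [20 6 1 1]
First stockout at step 7

7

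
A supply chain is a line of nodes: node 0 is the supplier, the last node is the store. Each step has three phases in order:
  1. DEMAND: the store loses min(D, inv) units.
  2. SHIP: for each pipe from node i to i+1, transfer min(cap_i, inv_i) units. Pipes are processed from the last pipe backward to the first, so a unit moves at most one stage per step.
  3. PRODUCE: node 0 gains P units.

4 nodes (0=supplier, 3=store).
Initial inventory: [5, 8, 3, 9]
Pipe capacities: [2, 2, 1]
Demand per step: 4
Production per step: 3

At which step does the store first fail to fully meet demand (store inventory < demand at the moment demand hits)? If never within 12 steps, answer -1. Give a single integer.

Step 1: demand=4,sold=4 ship[2->3]=1 ship[1->2]=2 ship[0->1]=2 prod=3 -> [6 8 4 6]
Step 2: demand=4,sold=4 ship[2->3]=1 ship[1->2]=2 ship[0->1]=2 prod=3 -> [7 8 5 3]
Step 3: demand=4,sold=3 ship[2->3]=1 ship[1->2]=2 ship[0->1]=2 prod=3 -> [8 8 6 1]
Step 4: demand=4,sold=1 ship[2->3]=1 ship[1->2]=2 ship[0->1]=2 prod=3 -> [9 8 7 1]
Step 5: demand=4,sold=1 ship[2->3]=1 ship[1->2]=2 ship[0->1]=2 prod=3 -> [10 8 8 1]
Step 6: demand=4,sold=1 ship[2->3]=1 ship[1->2]=2 ship[0->1]=2 prod=3 -> [11 8 9 1]
Step 7: demand=4,sold=1 ship[2->3]=1 ship[1->2]=2 ship[0->1]=2 prod=3 -> [12 8 10 1]
Step 8: demand=4,sold=1 ship[2->3]=1 ship[1->2]=2 ship[0->1]=2 prod=3 -> [13 8 11 1]
Step 9: demand=4,sold=1 ship[2->3]=1 ship[1->2]=2 ship[0->1]=2 prod=3 -> [14 8 12 1]
Step 10: demand=4,sold=1 ship[2->3]=1 ship[1->2]=2 ship[0->1]=2 prod=3 -> [15 8 13 1]
Step 11: demand=4,sold=1 ship[2->3]=1 ship[1->2]=2 ship[0->1]=2 prod=3 -> [16 8 14 1]
Step 12: demand=4,sold=1 ship[2->3]=1 ship[1->2]=2 ship[0->1]=2 prod=3 -> [17 8 15 1]
First stockout at step 3

3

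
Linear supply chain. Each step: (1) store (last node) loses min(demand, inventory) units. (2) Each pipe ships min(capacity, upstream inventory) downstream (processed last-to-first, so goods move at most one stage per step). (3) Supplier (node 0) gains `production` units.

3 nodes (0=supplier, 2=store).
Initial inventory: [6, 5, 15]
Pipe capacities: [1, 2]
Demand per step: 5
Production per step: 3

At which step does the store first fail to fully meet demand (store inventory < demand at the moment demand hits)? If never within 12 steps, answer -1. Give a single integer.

Step 1: demand=5,sold=5 ship[1->2]=2 ship[0->1]=1 prod=3 -> [8 4 12]
Step 2: demand=5,sold=5 ship[1->2]=2 ship[0->1]=1 prod=3 -> [10 3 9]
Step 3: demand=5,sold=5 ship[1->2]=2 ship[0->1]=1 prod=3 -> [12 2 6]
Step 4: demand=5,sold=5 ship[1->2]=2 ship[0->1]=1 prod=3 -> [14 1 3]
Step 5: demand=5,sold=3 ship[1->2]=1 ship[0->1]=1 prod=3 -> [16 1 1]
Step 6: demand=5,sold=1 ship[1->2]=1 ship[0->1]=1 prod=3 -> [18 1 1]
Step 7: demand=5,sold=1 ship[1->2]=1 ship[0->1]=1 prod=3 -> [20 1 1]
Step 8: demand=5,sold=1 ship[1->2]=1 ship[0->1]=1 prod=3 -> [22 1 1]
Step 9: demand=5,sold=1 ship[1->2]=1 ship[0->1]=1 prod=3 -> [24 1 1]
Step 10: demand=5,sold=1 ship[1->2]=1 ship[0->1]=1 prod=3 -> [26 1 1]
Step 11: demand=5,sold=1 ship[1->2]=1 ship[0->1]=1 prod=3 -> [28 1 1]
Step 12: demand=5,sold=1 ship[1->2]=1 ship[0->1]=1 prod=3 -> [30 1 1]
First stockout at step 5

5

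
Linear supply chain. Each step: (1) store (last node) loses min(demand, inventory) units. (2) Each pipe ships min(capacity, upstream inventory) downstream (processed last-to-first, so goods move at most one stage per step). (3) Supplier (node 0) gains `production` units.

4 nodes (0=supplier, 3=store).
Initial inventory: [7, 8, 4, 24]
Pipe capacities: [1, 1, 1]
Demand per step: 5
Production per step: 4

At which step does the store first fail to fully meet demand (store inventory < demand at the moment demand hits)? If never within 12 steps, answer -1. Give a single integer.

Step 1: demand=5,sold=5 ship[2->3]=1 ship[1->2]=1 ship[0->1]=1 prod=4 -> [10 8 4 20]
Step 2: demand=5,sold=5 ship[2->3]=1 ship[1->2]=1 ship[0->1]=1 prod=4 -> [13 8 4 16]
Step 3: demand=5,sold=5 ship[2->3]=1 ship[1->2]=1 ship[0->1]=1 prod=4 -> [16 8 4 12]
Step 4: demand=5,sold=5 ship[2->3]=1 ship[1->2]=1 ship[0->1]=1 prod=4 -> [19 8 4 8]
Step 5: demand=5,sold=5 ship[2->3]=1 ship[1->2]=1 ship[0->1]=1 prod=4 -> [22 8 4 4]
Step 6: demand=5,sold=4 ship[2->3]=1 ship[1->2]=1 ship[0->1]=1 prod=4 -> [25 8 4 1]
Step 7: demand=5,sold=1 ship[2->3]=1 ship[1->2]=1 ship[0->1]=1 prod=4 -> [28 8 4 1]
Step 8: demand=5,sold=1 ship[2->3]=1 ship[1->2]=1 ship[0->1]=1 prod=4 -> [31 8 4 1]
Step 9: demand=5,sold=1 ship[2->3]=1 ship[1->2]=1 ship[0->1]=1 prod=4 -> [34 8 4 1]
Step 10: demand=5,sold=1 ship[2->3]=1 ship[1->2]=1 ship[0->1]=1 prod=4 -> [37 8 4 1]
Step 11: demand=5,sold=1 ship[2->3]=1 ship[1->2]=1 ship[0->1]=1 prod=4 -> [40 8 4 1]
Step 12: demand=5,sold=1 ship[2->3]=1 ship[1->2]=1 ship[0->1]=1 prod=4 -> [43 8 4 1]
First stockout at step 6

6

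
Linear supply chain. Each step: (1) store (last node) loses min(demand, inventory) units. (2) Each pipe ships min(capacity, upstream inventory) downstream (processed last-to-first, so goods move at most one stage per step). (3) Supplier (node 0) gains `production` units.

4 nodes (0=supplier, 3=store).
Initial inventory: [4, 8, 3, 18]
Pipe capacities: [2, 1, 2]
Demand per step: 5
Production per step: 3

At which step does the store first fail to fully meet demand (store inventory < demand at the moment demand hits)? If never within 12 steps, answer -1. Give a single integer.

Step 1: demand=5,sold=5 ship[2->3]=2 ship[1->2]=1 ship[0->1]=2 prod=3 -> [5 9 2 15]
Step 2: demand=5,sold=5 ship[2->3]=2 ship[1->2]=1 ship[0->1]=2 prod=3 -> [6 10 1 12]
Step 3: demand=5,sold=5 ship[2->3]=1 ship[1->2]=1 ship[0->1]=2 prod=3 -> [7 11 1 8]
Step 4: demand=5,sold=5 ship[2->3]=1 ship[1->2]=1 ship[0->1]=2 prod=3 -> [8 12 1 4]
Step 5: demand=5,sold=4 ship[2->3]=1 ship[1->2]=1 ship[0->1]=2 prod=3 -> [9 13 1 1]
Step 6: demand=5,sold=1 ship[2->3]=1 ship[1->2]=1 ship[0->1]=2 prod=3 -> [10 14 1 1]
Step 7: demand=5,sold=1 ship[2->3]=1 ship[1->2]=1 ship[0->1]=2 prod=3 -> [11 15 1 1]
Step 8: demand=5,sold=1 ship[2->3]=1 ship[1->2]=1 ship[0->1]=2 prod=3 -> [12 16 1 1]
Step 9: demand=5,sold=1 ship[2->3]=1 ship[1->2]=1 ship[0->1]=2 prod=3 -> [13 17 1 1]
Step 10: demand=5,sold=1 ship[2->3]=1 ship[1->2]=1 ship[0->1]=2 prod=3 -> [14 18 1 1]
Step 11: demand=5,sold=1 ship[2->3]=1 ship[1->2]=1 ship[0->1]=2 prod=3 -> [15 19 1 1]
Step 12: demand=5,sold=1 ship[2->3]=1 ship[1->2]=1 ship[0->1]=2 prod=3 -> [16 20 1 1]
First stockout at step 5

5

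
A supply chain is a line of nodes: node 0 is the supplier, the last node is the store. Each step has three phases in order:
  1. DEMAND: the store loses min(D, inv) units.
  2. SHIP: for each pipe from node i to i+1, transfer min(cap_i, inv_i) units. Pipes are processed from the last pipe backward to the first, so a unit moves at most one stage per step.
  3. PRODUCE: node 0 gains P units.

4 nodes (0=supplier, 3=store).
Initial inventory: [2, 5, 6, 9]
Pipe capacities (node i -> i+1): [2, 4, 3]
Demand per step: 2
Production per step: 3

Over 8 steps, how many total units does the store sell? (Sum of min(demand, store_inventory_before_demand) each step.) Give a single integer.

Step 1: sold=2 (running total=2) -> [3 3 7 10]
Step 2: sold=2 (running total=4) -> [4 2 7 11]
Step 3: sold=2 (running total=6) -> [5 2 6 12]
Step 4: sold=2 (running total=8) -> [6 2 5 13]
Step 5: sold=2 (running total=10) -> [7 2 4 14]
Step 6: sold=2 (running total=12) -> [8 2 3 15]
Step 7: sold=2 (running total=14) -> [9 2 2 16]
Step 8: sold=2 (running total=16) -> [10 2 2 16]

Answer: 16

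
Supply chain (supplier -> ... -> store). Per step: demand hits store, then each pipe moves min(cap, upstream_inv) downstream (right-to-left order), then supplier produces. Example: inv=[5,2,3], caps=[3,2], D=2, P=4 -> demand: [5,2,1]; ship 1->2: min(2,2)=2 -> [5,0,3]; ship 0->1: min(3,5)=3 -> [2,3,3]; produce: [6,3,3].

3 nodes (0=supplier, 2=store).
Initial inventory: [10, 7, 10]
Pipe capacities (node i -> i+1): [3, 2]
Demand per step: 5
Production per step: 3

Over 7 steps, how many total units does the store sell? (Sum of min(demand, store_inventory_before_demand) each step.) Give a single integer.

Answer: 22

Derivation:
Step 1: sold=5 (running total=5) -> [10 8 7]
Step 2: sold=5 (running total=10) -> [10 9 4]
Step 3: sold=4 (running total=14) -> [10 10 2]
Step 4: sold=2 (running total=16) -> [10 11 2]
Step 5: sold=2 (running total=18) -> [10 12 2]
Step 6: sold=2 (running total=20) -> [10 13 2]
Step 7: sold=2 (running total=22) -> [10 14 2]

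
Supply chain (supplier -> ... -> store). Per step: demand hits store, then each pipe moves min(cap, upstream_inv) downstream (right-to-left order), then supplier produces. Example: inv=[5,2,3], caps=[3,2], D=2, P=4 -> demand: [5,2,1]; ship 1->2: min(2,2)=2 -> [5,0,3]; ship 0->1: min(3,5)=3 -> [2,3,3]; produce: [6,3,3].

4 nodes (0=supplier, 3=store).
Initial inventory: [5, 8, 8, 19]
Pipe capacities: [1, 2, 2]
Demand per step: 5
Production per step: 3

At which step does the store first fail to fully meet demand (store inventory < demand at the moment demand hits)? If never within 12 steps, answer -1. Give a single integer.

Step 1: demand=5,sold=5 ship[2->3]=2 ship[1->2]=2 ship[0->1]=1 prod=3 -> [7 7 8 16]
Step 2: demand=5,sold=5 ship[2->3]=2 ship[1->2]=2 ship[0->1]=1 prod=3 -> [9 6 8 13]
Step 3: demand=5,sold=5 ship[2->3]=2 ship[1->2]=2 ship[0->1]=1 prod=3 -> [11 5 8 10]
Step 4: demand=5,sold=5 ship[2->3]=2 ship[1->2]=2 ship[0->1]=1 prod=3 -> [13 4 8 7]
Step 5: demand=5,sold=5 ship[2->3]=2 ship[1->2]=2 ship[0->1]=1 prod=3 -> [15 3 8 4]
Step 6: demand=5,sold=4 ship[2->3]=2 ship[1->2]=2 ship[0->1]=1 prod=3 -> [17 2 8 2]
Step 7: demand=5,sold=2 ship[2->3]=2 ship[1->2]=2 ship[0->1]=1 prod=3 -> [19 1 8 2]
Step 8: demand=5,sold=2 ship[2->3]=2 ship[1->2]=1 ship[0->1]=1 prod=3 -> [21 1 7 2]
Step 9: demand=5,sold=2 ship[2->3]=2 ship[1->2]=1 ship[0->1]=1 prod=3 -> [23 1 6 2]
Step 10: demand=5,sold=2 ship[2->3]=2 ship[1->2]=1 ship[0->1]=1 prod=3 -> [25 1 5 2]
Step 11: demand=5,sold=2 ship[2->3]=2 ship[1->2]=1 ship[0->1]=1 prod=3 -> [27 1 4 2]
Step 12: demand=5,sold=2 ship[2->3]=2 ship[1->2]=1 ship[0->1]=1 prod=3 -> [29 1 3 2]
First stockout at step 6

6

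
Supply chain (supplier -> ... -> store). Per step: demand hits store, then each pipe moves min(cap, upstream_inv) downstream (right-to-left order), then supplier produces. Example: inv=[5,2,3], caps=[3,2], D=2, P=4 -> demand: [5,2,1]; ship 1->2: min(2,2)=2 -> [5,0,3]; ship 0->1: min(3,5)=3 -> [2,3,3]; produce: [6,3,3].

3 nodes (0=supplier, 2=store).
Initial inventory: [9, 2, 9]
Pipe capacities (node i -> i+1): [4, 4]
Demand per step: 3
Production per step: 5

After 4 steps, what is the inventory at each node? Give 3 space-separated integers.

Step 1: demand=3,sold=3 ship[1->2]=2 ship[0->1]=4 prod=5 -> inv=[10 4 8]
Step 2: demand=3,sold=3 ship[1->2]=4 ship[0->1]=4 prod=5 -> inv=[11 4 9]
Step 3: demand=3,sold=3 ship[1->2]=4 ship[0->1]=4 prod=5 -> inv=[12 4 10]
Step 4: demand=3,sold=3 ship[1->2]=4 ship[0->1]=4 prod=5 -> inv=[13 4 11]

13 4 11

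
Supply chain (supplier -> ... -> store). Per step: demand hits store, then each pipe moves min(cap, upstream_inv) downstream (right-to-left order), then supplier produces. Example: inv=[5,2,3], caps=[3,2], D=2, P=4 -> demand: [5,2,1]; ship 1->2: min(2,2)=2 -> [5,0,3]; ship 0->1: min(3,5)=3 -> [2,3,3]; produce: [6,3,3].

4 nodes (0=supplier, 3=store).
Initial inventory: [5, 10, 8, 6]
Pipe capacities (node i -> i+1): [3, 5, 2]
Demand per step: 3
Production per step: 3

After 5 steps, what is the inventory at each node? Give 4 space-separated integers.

Step 1: demand=3,sold=3 ship[2->3]=2 ship[1->2]=5 ship[0->1]=3 prod=3 -> inv=[5 8 11 5]
Step 2: demand=3,sold=3 ship[2->3]=2 ship[1->2]=5 ship[0->1]=3 prod=3 -> inv=[5 6 14 4]
Step 3: demand=3,sold=3 ship[2->3]=2 ship[1->2]=5 ship[0->1]=3 prod=3 -> inv=[5 4 17 3]
Step 4: demand=3,sold=3 ship[2->3]=2 ship[1->2]=4 ship[0->1]=3 prod=3 -> inv=[5 3 19 2]
Step 5: demand=3,sold=2 ship[2->3]=2 ship[1->2]=3 ship[0->1]=3 prod=3 -> inv=[5 3 20 2]

5 3 20 2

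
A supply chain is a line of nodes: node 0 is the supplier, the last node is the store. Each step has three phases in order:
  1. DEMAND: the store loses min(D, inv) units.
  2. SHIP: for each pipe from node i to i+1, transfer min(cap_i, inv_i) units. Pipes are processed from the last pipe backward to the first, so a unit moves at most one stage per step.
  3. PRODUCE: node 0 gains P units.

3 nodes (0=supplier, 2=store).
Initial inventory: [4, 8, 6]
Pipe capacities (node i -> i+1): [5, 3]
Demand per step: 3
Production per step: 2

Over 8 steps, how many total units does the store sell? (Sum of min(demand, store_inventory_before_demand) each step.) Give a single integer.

Step 1: sold=3 (running total=3) -> [2 9 6]
Step 2: sold=3 (running total=6) -> [2 8 6]
Step 3: sold=3 (running total=9) -> [2 7 6]
Step 4: sold=3 (running total=12) -> [2 6 6]
Step 5: sold=3 (running total=15) -> [2 5 6]
Step 6: sold=3 (running total=18) -> [2 4 6]
Step 7: sold=3 (running total=21) -> [2 3 6]
Step 8: sold=3 (running total=24) -> [2 2 6]

Answer: 24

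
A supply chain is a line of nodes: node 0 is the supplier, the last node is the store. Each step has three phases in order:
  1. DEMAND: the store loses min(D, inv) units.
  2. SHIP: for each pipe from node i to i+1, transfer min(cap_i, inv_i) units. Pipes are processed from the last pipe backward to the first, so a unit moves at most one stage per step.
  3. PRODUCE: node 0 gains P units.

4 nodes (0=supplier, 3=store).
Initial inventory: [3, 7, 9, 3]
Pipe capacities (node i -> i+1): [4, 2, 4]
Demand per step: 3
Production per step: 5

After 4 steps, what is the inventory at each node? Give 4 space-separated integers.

Step 1: demand=3,sold=3 ship[2->3]=4 ship[1->2]=2 ship[0->1]=3 prod=5 -> inv=[5 8 7 4]
Step 2: demand=3,sold=3 ship[2->3]=4 ship[1->2]=2 ship[0->1]=4 prod=5 -> inv=[6 10 5 5]
Step 3: demand=3,sold=3 ship[2->3]=4 ship[1->2]=2 ship[0->1]=4 prod=5 -> inv=[7 12 3 6]
Step 4: demand=3,sold=3 ship[2->3]=3 ship[1->2]=2 ship[0->1]=4 prod=5 -> inv=[8 14 2 6]

8 14 2 6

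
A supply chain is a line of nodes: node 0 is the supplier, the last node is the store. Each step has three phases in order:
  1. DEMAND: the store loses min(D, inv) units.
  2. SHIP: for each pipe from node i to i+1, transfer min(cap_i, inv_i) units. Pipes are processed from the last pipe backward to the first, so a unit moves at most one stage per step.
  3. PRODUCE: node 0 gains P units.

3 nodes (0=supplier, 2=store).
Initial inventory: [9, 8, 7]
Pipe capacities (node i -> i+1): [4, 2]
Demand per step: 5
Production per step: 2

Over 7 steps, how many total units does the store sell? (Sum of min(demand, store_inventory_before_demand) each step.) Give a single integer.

Answer: 19

Derivation:
Step 1: sold=5 (running total=5) -> [7 10 4]
Step 2: sold=4 (running total=9) -> [5 12 2]
Step 3: sold=2 (running total=11) -> [3 14 2]
Step 4: sold=2 (running total=13) -> [2 15 2]
Step 5: sold=2 (running total=15) -> [2 15 2]
Step 6: sold=2 (running total=17) -> [2 15 2]
Step 7: sold=2 (running total=19) -> [2 15 2]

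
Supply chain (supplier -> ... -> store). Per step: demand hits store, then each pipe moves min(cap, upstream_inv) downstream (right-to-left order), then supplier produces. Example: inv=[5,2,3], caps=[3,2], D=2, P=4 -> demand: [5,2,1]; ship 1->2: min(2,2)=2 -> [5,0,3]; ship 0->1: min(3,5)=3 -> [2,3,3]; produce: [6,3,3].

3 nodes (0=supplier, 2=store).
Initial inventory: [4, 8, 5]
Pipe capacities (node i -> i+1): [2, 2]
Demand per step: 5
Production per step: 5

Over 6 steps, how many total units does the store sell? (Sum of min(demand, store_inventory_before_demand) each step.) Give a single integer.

Step 1: sold=5 (running total=5) -> [7 8 2]
Step 2: sold=2 (running total=7) -> [10 8 2]
Step 3: sold=2 (running total=9) -> [13 8 2]
Step 4: sold=2 (running total=11) -> [16 8 2]
Step 5: sold=2 (running total=13) -> [19 8 2]
Step 6: sold=2 (running total=15) -> [22 8 2]

Answer: 15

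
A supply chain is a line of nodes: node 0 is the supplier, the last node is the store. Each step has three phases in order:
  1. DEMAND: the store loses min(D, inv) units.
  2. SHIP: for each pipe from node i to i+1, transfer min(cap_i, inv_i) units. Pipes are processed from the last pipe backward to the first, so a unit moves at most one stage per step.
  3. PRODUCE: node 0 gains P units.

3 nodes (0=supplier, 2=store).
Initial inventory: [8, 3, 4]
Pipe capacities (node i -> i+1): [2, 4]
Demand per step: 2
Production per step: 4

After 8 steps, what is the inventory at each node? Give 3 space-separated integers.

Step 1: demand=2,sold=2 ship[1->2]=3 ship[0->1]=2 prod=4 -> inv=[10 2 5]
Step 2: demand=2,sold=2 ship[1->2]=2 ship[0->1]=2 prod=4 -> inv=[12 2 5]
Step 3: demand=2,sold=2 ship[1->2]=2 ship[0->1]=2 prod=4 -> inv=[14 2 5]
Step 4: demand=2,sold=2 ship[1->2]=2 ship[0->1]=2 prod=4 -> inv=[16 2 5]
Step 5: demand=2,sold=2 ship[1->2]=2 ship[0->1]=2 prod=4 -> inv=[18 2 5]
Step 6: demand=2,sold=2 ship[1->2]=2 ship[0->1]=2 prod=4 -> inv=[20 2 5]
Step 7: demand=2,sold=2 ship[1->2]=2 ship[0->1]=2 prod=4 -> inv=[22 2 5]
Step 8: demand=2,sold=2 ship[1->2]=2 ship[0->1]=2 prod=4 -> inv=[24 2 5]

24 2 5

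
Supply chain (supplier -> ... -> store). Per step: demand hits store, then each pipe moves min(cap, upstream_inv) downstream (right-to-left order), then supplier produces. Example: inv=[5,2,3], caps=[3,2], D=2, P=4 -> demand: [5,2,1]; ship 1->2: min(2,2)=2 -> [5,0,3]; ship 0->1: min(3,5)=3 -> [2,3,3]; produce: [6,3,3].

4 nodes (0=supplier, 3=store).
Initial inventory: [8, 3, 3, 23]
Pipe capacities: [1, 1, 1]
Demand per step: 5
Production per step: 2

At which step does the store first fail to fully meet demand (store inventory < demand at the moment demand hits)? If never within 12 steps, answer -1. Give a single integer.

Step 1: demand=5,sold=5 ship[2->3]=1 ship[1->2]=1 ship[0->1]=1 prod=2 -> [9 3 3 19]
Step 2: demand=5,sold=5 ship[2->3]=1 ship[1->2]=1 ship[0->1]=1 prod=2 -> [10 3 3 15]
Step 3: demand=5,sold=5 ship[2->3]=1 ship[1->2]=1 ship[0->1]=1 prod=2 -> [11 3 3 11]
Step 4: demand=5,sold=5 ship[2->3]=1 ship[1->2]=1 ship[0->1]=1 prod=2 -> [12 3 3 7]
Step 5: demand=5,sold=5 ship[2->3]=1 ship[1->2]=1 ship[0->1]=1 prod=2 -> [13 3 3 3]
Step 6: demand=5,sold=3 ship[2->3]=1 ship[1->2]=1 ship[0->1]=1 prod=2 -> [14 3 3 1]
Step 7: demand=5,sold=1 ship[2->3]=1 ship[1->2]=1 ship[0->1]=1 prod=2 -> [15 3 3 1]
Step 8: demand=5,sold=1 ship[2->3]=1 ship[1->2]=1 ship[0->1]=1 prod=2 -> [16 3 3 1]
Step 9: demand=5,sold=1 ship[2->3]=1 ship[1->2]=1 ship[0->1]=1 prod=2 -> [17 3 3 1]
Step 10: demand=5,sold=1 ship[2->3]=1 ship[1->2]=1 ship[0->1]=1 prod=2 -> [18 3 3 1]
Step 11: demand=5,sold=1 ship[2->3]=1 ship[1->2]=1 ship[0->1]=1 prod=2 -> [19 3 3 1]
Step 12: demand=5,sold=1 ship[2->3]=1 ship[1->2]=1 ship[0->1]=1 prod=2 -> [20 3 3 1]
First stockout at step 6

6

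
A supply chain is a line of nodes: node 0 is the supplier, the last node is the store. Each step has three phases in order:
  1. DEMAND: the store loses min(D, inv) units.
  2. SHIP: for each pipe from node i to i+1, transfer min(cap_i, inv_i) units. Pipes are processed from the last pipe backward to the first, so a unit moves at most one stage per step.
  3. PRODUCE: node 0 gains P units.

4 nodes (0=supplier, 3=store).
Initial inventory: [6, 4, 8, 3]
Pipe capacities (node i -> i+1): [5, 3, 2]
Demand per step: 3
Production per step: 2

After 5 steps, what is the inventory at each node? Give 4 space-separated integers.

Step 1: demand=3,sold=3 ship[2->3]=2 ship[1->2]=3 ship[0->1]=5 prod=2 -> inv=[3 6 9 2]
Step 2: demand=3,sold=2 ship[2->3]=2 ship[1->2]=3 ship[0->1]=3 prod=2 -> inv=[2 6 10 2]
Step 3: demand=3,sold=2 ship[2->3]=2 ship[1->2]=3 ship[0->1]=2 prod=2 -> inv=[2 5 11 2]
Step 4: demand=3,sold=2 ship[2->3]=2 ship[1->2]=3 ship[0->1]=2 prod=2 -> inv=[2 4 12 2]
Step 5: demand=3,sold=2 ship[2->3]=2 ship[1->2]=3 ship[0->1]=2 prod=2 -> inv=[2 3 13 2]

2 3 13 2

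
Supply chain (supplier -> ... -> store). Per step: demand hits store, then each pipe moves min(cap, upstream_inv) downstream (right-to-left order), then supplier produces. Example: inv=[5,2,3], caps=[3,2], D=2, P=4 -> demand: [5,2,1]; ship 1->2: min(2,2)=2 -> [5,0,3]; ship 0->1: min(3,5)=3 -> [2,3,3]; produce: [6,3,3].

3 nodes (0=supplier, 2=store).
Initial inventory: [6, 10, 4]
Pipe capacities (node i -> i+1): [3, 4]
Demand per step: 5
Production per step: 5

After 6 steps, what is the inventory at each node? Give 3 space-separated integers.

Step 1: demand=5,sold=4 ship[1->2]=4 ship[0->1]=3 prod=5 -> inv=[8 9 4]
Step 2: demand=5,sold=4 ship[1->2]=4 ship[0->1]=3 prod=5 -> inv=[10 8 4]
Step 3: demand=5,sold=4 ship[1->2]=4 ship[0->1]=3 prod=5 -> inv=[12 7 4]
Step 4: demand=5,sold=4 ship[1->2]=4 ship[0->1]=3 prod=5 -> inv=[14 6 4]
Step 5: demand=5,sold=4 ship[1->2]=4 ship[0->1]=3 prod=5 -> inv=[16 5 4]
Step 6: demand=5,sold=4 ship[1->2]=4 ship[0->1]=3 prod=5 -> inv=[18 4 4]

18 4 4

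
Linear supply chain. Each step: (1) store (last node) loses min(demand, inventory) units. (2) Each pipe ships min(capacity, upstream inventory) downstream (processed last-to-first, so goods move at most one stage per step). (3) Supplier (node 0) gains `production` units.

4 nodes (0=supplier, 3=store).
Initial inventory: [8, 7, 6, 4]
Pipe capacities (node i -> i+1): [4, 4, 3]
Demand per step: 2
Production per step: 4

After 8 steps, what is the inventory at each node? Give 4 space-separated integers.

Step 1: demand=2,sold=2 ship[2->3]=3 ship[1->2]=4 ship[0->1]=4 prod=4 -> inv=[8 7 7 5]
Step 2: demand=2,sold=2 ship[2->3]=3 ship[1->2]=4 ship[0->1]=4 prod=4 -> inv=[8 7 8 6]
Step 3: demand=2,sold=2 ship[2->3]=3 ship[1->2]=4 ship[0->1]=4 prod=4 -> inv=[8 7 9 7]
Step 4: demand=2,sold=2 ship[2->3]=3 ship[1->2]=4 ship[0->1]=4 prod=4 -> inv=[8 7 10 8]
Step 5: demand=2,sold=2 ship[2->3]=3 ship[1->2]=4 ship[0->1]=4 prod=4 -> inv=[8 7 11 9]
Step 6: demand=2,sold=2 ship[2->3]=3 ship[1->2]=4 ship[0->1]=4 prod=4 -> inv=[8 7 12 10]
Step 7: demand=2,sold=2 ship[2->3]=3 ship[1->2]=4 ship[0->1]=4 prod=4 -> inv=[8 7 13 11]
Step 8: demand=2,sold=2 ship[2->3]=3 ship[1->2]=4 ship[0->1]=4 prod=4 -> inv=[8 7 14 12]

8 7 14 12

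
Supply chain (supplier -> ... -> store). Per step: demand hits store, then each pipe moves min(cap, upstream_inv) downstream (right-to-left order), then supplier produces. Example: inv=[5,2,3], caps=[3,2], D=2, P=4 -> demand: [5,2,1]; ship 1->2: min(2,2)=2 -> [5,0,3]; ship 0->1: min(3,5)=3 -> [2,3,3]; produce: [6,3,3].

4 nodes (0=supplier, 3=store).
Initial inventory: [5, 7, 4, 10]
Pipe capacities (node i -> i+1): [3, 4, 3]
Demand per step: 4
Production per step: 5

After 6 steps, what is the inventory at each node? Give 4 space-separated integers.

Step 1: demand=4,sold=4 ship[2->3]=3 ship[1->2]=4 ship[0->1]=3 prod=5 -> inv=[7 6 5 9]
Step 2: demand=4,sold=4 ship[2->3]=3 ship[1->2]=4 ship[0->1]=3 prod=5 -> inv=[9 5 6 8]
Step 3: demand=4,sold=4 ship[2->3]=3 ship[1->2]=4 ship[0->1]=3 prod=5 -> inv=[11 4 7 7]
Step 4: demand=4,sold=4 ship[2->3]=3 ship[1->2]=4 ship[0->1]=3 prod=5 -> inv=[13 3 8 6]
Step 5: demand=4,sold=4 ship[2->3]=3 ship[1->2]=3 ship[0->1]=3 prod=5 -> inv=[15 3 8 5]
Step 6: demand=4,sold=4 ship[2->3]=3 ship[1->2]=3 ship[0->1]=3 prod=5 -> inv=[17 3 8 4]

17 3 8 4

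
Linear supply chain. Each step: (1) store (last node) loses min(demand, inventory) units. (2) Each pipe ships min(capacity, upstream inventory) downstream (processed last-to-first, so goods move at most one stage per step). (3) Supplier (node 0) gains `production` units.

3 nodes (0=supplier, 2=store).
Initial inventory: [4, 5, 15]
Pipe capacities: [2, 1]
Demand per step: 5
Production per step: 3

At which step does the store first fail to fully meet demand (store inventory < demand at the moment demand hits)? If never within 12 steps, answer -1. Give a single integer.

Step 1: demand=5,sold=5 ship[1->2]=1 ship[0->1]=2 prod=3 -> [5 6 11]
Step 2: demand=5,sold=5 ship[1->2]=1 ship[0->1]=2 prod=3 -> [6 7 7]
Step 3: demand=5,sold=5 ship[1->2]=1 ship[0->1]=2 prod=3 -> [7 8 3]
Step 4: demand=5,sold=3 ship[1->2]=1 ship[0->1]=2 prod=3 -> [8 9 1]
Step 5: demand=5,sold=1 ship[1->2]=1 ship[0->1]=2 prod=3 -> [9 10 1]
Step 6: demand=5,sold=1 ship[1->2]=1 ship[0->1]=2 prod=3 -> [10 11 1]
Step 7: demand=5,sold=1 ship[1->2]=1 ship[0->1]=2 prod=3 -> [11 12 1]
Step 8: demand=5,sold=1 ship[1->2]=1 ship[0->1]=2 prod=3 -> [12 13 1]
Step 9: demand=5,sold=1 ship[1->2]=1 ship[0->1]=2 prod=3 -> [13 14 1]
Step 10: demand=5,sold=1 ship[1->2]=1 ship[0->1]=2 prod=3 -> [14 15 1]
Step 11: demand=5,sold=1 ship[1->2]=1 ship[0->1]=2 prod=3 -> [15 16 1]
Step 12: demand=5,sold=1 ship[1->2]=1 ship[0->1]=2 prod=3 -> [16 17 1]
First stockout at step 4

4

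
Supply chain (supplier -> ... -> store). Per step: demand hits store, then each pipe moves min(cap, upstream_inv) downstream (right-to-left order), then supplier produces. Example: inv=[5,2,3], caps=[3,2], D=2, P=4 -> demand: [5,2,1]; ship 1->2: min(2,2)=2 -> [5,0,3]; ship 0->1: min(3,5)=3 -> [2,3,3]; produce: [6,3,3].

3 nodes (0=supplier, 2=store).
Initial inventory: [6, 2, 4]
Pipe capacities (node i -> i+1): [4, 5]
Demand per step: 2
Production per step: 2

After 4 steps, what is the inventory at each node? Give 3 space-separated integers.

Step 1: demand=2,sold=2 ship[1->2]=2 ship[0->1]=4 prod=2 -> inv=[4 4 4]
Step 2: demand=2,sold=2 ship[1->2]=4 ship[0->1]=4 prod=2 -> inv=[2 4 6]
Step 3: demand=2,sold=2 ship[1->2]=4 ship[0->1]=2 prod=2 -> inv=[2 2 8]
Step 4: demand=2,sold=2 ship[1->2]=2 ship[0->1]=2 prod=2 -> inv=[2 2 8]

2 2 8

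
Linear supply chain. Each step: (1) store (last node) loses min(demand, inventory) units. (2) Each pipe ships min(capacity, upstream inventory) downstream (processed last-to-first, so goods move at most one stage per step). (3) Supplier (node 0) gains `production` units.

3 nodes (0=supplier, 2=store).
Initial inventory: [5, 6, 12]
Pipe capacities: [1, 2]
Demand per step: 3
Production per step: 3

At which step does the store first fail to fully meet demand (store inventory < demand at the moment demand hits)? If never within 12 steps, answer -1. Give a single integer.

Step 1: demand=3,sold=3 ship[1->2]=2 ship[0->1]=1 prod=3 -> [7 5 11]
Step 2: demand=3,sold=3 ship[1->2]=2 ship[0->1]=1 prod=3 -> [9 4 10]
Step 3: demand=3,sold=3 ship[1->2]=2 ship[0->1]=1 prod=3 -> [11 3 9]
Step 4: demand=3,sold=3 ship[1->2]=2 ship[0->1]=1 prod=3 -> [13 2 8]
Step 5: demand=3,sold=3 ship[1->2]=2 ship[0->1]=1 prod=3 -> [15 1 7]
Step 6: demand=3,sold=3 ship[1->2]=1 ship[0->1]=1 prod=3 -> [17 1 5]
Step 7: demand=3,sold=3 ship[1->2]=1 ship[0->1]=1 prod=3 -> [19 1 3]
Step 8: demand=3,sold=3 ship[1->2]=1 ship[0->1]=1 prod=3 -> [21 1 1]
Step 9: demand=3,sold=1 ship[1->2]=1 ship[0->1]=1 prod=3 -> [23 1 1]
Step 10: demand=3,sold=1 ship[1->2]=1 ship[0->1]=1 prod=3 -> [25 1 1]
Step 11: demand=3,sold=1 ship[1->2]=1 ship[0->1]=1 prod=3 -> [27 1 1]
Step 12: demand=3,sold=1 ship[1->2]=1 ship[0->1]=1 prod=3 -> [29 1 1]
First stockout at step 9

9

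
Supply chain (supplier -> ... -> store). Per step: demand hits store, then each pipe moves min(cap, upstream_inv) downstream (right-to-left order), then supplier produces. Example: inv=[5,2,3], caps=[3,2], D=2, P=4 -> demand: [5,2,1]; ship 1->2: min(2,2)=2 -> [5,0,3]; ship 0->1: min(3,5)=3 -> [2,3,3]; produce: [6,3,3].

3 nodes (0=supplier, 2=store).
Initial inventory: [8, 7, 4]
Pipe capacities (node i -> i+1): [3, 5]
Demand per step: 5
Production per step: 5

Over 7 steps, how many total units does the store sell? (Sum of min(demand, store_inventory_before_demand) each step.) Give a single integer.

Answer: 26

Derivation:
Step 1: sold=4 (running total=4) -> [10 5 5]
Step 2: sold=5 (running total=9) -> [12 3 5]
Step 3: sold=5 (running total=14) -> [14 3 3]
Step 4: sold=3 (running total=17) -> [16 3 3]
Step 5: sold=3 (running total=20) -> [18 3 3]
Step 6: sold=3 (running total=23) -> [20 3 3]
Step 7: sold=3 (running total=26) -> [22 3 3]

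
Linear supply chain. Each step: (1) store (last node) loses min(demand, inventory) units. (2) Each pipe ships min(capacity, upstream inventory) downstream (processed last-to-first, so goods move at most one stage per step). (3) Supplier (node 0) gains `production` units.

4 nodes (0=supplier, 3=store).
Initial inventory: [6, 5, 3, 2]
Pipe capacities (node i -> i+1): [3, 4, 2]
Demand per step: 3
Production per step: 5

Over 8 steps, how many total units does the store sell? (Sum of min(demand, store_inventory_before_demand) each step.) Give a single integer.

Step 1: sold=2 (running total=2) -> [8 4 5 2]
Step 2: sold=2 (running total=4) -> [10 3 7 2]
Step 3: sold=2 (running total=6) -> [12 3 8 2]
Step 4: sold=2 (running total=8) -> [14 3 9 2]
Step 5: sold=2 (running total=10) -> [16 3 10 2]
Step 6: sold=2 (running total=12) -> [18 3 11 2]
Step 7: sold=2 (running total=14) -> [20 3 12 2]
Step 8: sold=2 (running total=16) -> [22 3 13 2]

Answer: 16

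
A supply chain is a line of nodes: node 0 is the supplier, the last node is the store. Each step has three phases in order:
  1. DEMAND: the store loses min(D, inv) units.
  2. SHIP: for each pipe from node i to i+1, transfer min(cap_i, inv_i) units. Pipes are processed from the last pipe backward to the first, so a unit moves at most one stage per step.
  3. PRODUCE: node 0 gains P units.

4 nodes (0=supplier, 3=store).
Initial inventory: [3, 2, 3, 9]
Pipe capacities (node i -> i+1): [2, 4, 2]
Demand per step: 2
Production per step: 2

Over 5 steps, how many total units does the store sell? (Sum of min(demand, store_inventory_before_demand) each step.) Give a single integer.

Step 1: sold=2 (running total=2) -> [3 2 3 9]
Step 2: sold=2 (running total=4) -> [3 2 3 9]
Step 3: sold=2 (running total=6) -> [3 2 3 9]
Step 4: sold=2 (running total=8) -> [3 2 3 9]
Step 5: sold=2 (running total=10) -> [3 2 3 9]

Answer: 10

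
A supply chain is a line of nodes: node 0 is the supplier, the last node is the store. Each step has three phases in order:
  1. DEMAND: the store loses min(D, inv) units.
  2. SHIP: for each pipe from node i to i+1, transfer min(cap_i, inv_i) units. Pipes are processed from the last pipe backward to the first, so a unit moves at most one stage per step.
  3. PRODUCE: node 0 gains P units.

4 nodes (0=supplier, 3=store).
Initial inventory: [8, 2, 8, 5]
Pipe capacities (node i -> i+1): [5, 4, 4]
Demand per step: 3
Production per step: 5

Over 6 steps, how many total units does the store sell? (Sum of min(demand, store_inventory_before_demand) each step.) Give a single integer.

Answer: 18

Derivation:
Step 1: sold=3 (running total=3) -> [8 5 6 6]
Step 2: sold=3 (running total=6) -> [8 6 6 7]
Step 3: sold=3 (running total=9) -> [8 7 6 8]
Step 4: sold=3 (running total=12) -> [8 8 6 9]
Step 5: sold=3 (running total=15) -> [8 9 6 10]
Step 6: sold=3 (running total=18) -> [8 10 6 11]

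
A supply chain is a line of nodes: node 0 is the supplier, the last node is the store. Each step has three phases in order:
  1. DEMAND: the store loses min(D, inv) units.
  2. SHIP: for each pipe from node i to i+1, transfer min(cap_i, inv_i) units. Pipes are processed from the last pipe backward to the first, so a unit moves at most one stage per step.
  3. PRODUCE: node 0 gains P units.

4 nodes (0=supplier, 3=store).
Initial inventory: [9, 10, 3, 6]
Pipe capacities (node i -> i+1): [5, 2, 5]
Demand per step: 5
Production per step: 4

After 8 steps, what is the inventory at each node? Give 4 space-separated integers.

Step 1: demand=5,sold=5 ship[2->3]=3 ship[1->2]=2 ship[0->1]=5 prod=4 -> inv=[8 13 2 4]
Step 2: demand=5,sold=4 ship[2->3]=2 ship[1->2]=2 ship[0->1]=5 prod=4 -> inv=[7 16 2 2]
Step 3: demand=5,sold=2 ship[2->3]=2 ship[1->2]=2 ship[0->1]=5 prod=4 -> inv=[6 19 2 2]
Step 4: demand=5,sold=2 ship[2->3]=2 ship[1->2]=2 ship[0->1]=5 prod=4 -> inv=[5 22 2 2]
Step 5: demand=5,sold=2 ship[2->3]=2 ship[1->2]=2 ship[0->1]=5 prod=4 -> inv=[4 25 2 2]
Step 6: demand=5,sold=2 ship[2->3]=2 ship[1->2]=2 ship[0->1]=4 prod=4 -> inv=[4 27 2 2]
Step 7: demand=5,sold=2 ship[2->3]=2 ship[1->2]=2 ship[0->1]=4 prod=4 -> inv=[4 29 2 2]
Step 8: demand=5,sold=2 ship[2->3]=2 ship[1->2]=2 ship[0->1]=4 prod=4 -> inv=[4 31 2 2]

4 31 2 2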